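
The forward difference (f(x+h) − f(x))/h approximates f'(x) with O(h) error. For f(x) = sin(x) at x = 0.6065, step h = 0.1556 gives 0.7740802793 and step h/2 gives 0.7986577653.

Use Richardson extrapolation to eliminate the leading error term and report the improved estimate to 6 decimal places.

0.823235

Method order is 1; weight 2^1 = 2.
2×0.7986577653 = 1.5973155306; 1.5973155306 − 0.7740802793 = 0.8232352513
R = 0.8232352513/1 = 0.8232352513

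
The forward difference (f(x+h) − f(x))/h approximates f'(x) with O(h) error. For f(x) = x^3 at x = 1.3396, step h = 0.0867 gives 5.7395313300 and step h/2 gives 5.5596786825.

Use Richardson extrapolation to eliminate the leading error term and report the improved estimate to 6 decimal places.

5.379826

Method order is 1; weight 2^1 = 2.
Difference of the inputs: 5.5596786825 − 5.7395313300 = -0.1798526475
Divide by 2^1 − 1 = 1: (-0.1798526475)/1 = -0.1798526475
R = 5.5596786825 − 0.1798526475 = 5.3798260350
Shift from A(h/2): −0.1798526475.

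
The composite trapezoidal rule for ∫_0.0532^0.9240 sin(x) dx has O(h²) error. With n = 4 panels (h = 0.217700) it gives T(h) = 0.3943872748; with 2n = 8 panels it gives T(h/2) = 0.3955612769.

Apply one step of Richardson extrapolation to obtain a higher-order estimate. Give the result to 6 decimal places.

0.395953

Leading term ∝ h^2; use weight 4 = 2^2.
4*0.3955612769 = 1.5822451076; subtract 0.3943872748 → 1.1878578328
R = 1.1878578328/3 = 0.3959526109
Shift from A(h/2): +0.0003913340.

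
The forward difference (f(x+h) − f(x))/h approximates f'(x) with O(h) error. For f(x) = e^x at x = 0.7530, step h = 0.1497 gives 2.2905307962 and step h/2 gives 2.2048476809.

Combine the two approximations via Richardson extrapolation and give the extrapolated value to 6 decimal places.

2.119165

Leading term ∝ h^1; use weight 2 = 2^1.
Weighted: 4.4096953618 − 2.2905307962 = 2.1191645656
Denominator 2 − 1 = 1.
Extrapolated: 2.1191645656 / 1 = 2.1191645656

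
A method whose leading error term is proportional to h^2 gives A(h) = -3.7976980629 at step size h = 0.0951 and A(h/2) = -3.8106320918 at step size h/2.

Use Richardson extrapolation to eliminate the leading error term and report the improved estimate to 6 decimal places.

-3.814943

Error is O(h^2); halving h shrinks it by 2^2 = 4.
2^2×A(h/2) = -15.2425283672; minus A(h) gives -11.4448303043.
R = (-11.4448303043)/3 = -3.8149434348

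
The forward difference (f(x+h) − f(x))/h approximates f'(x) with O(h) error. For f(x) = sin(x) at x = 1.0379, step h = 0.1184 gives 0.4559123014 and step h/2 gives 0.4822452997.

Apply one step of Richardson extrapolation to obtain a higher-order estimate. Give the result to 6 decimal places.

The method has order 1: 2^1 = 2.
2 × 0.4822452997 = 0.9644905994; subtract 0.4559123014 → 0.5085782980
Divide by 2^1 − 1 = 1.
Result: 0.5085782980
Shift from A(h/2): +0.0263329983.

0.508578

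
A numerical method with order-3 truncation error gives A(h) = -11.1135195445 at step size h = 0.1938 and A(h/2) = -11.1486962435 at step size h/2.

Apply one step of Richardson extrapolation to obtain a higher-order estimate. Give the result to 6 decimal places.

Order 3 gives 2^r = 8 and 2^r − 1 = 7.
2^3×A(h/2) = -89.1895699480; minus A(h) gives -78.0760504035.
Denominator 8 − 1 = 7.
(8×(-11.1486962435) − (-11.1135195445))/(8 − 1) = -11.1537214862

-11.153721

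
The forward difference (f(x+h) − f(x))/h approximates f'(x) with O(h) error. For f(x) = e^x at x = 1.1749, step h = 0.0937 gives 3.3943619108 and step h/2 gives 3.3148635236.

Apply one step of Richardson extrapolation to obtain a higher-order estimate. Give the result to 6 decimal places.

Method order is 1; weight 2^1 = 2.
Top: 2(3.3148635236) − (3.3943619108) = 3.2353651364
Extrapolated: 3.2353651364 / 1 = 3.2353651364

3.235365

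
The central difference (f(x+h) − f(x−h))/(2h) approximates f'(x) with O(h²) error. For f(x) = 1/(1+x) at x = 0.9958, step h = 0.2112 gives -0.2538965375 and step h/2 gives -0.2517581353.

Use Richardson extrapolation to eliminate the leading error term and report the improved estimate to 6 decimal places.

Order 2 gives 2^r = 4 and 2^r − 1 = 3.
Numerator 4×A(h/2) − A(h) = 4×(-0.2517581353) − (-0.2538965375) = -0.7531360037
R = (-0.7531360037)/3 = -0.2510453346
Gap between inputs: 2.138e-03; correction applied: +0.0007128007.

-0.251045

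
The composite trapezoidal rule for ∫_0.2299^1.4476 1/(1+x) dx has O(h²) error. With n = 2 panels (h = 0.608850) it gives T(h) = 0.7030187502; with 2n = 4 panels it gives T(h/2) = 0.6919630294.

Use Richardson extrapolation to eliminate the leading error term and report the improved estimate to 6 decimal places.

The method has order 2: 2^2 = 4.
4*0.6919630294 = 2.7678521176; 2.7678521176 − 0.7030187502 = 2.0648333674
Divide by 2^2 − 1 = 3.
2.0648333674 ÷ 3 = 0.6882777891
Gap between inputs: 1.106e-02; correction applied: −0.0036852403.

0.688278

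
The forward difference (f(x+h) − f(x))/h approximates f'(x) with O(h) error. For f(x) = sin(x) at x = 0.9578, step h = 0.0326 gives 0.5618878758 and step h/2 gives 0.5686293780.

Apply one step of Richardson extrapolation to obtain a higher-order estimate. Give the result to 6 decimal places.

Error is O(h^1); halving h shrinks it by 2^1 = 2.
2^1×A(h/2) = 1.1372587560; minus A(h) gives 0.5753708802.
Denominator 2 − 1 = 1.
So the Richardson estimate is 0.5753708802.
Shift from A(h/2): +0.0067415022.

0.575371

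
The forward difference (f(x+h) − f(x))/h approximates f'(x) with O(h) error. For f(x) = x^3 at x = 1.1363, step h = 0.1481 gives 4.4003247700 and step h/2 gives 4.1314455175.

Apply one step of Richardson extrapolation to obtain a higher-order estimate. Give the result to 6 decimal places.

3.862566

r = 1, so 2^r = 2.
A(h/2) − A(h) = 4.1314455175 − 4.4003247700 = -0.2688792525
Correction (A(h/2) − A(h))/(2 − 1) = (-0.2688792525)/1 = -0.2688792525
R = A(h/2) + (A(h/2) − A(h))/1 = 4.1314455175 − 0.2688792525 = 3.8625662650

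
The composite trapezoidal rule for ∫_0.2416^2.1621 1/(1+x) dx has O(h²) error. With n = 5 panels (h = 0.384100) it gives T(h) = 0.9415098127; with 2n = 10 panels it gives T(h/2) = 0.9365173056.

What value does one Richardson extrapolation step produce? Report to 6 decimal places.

0.934853

Method order is 2; weight 2^2 = 4.
4×0.9365173056 − 0.9415098127 = 2.8045594097
(4×0.9365173056 − 0.9415098127)/(4 − 1) = 0.9348531366
Gap between inputs: 4.993e-03; correction applied: −0.0016641690.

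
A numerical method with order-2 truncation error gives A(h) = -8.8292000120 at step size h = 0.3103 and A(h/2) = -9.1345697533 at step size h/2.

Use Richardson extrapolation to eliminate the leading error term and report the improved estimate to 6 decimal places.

Order 2 gives 2^r = 4 and 2^r − 1 = 3.
4 × (-9.1345697533) = -36.5382790132; subtract (-8.8292000120) → -27.7090790012
(4 × (-9.1345697533) − (-8.8292000120))/(4 − 1) = -9.2363596671

-9.236360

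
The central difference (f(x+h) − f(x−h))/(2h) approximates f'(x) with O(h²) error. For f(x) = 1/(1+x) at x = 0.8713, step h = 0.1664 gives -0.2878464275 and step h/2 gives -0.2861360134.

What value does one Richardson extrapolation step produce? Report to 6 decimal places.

The method has order 2: 2^2 = 4.
4×(-0.2861360134) − (-0.2878464275) = -0.8566976261
Extrapolated: (-0.8566976261) / 3 = -0.2855658754

-0.285566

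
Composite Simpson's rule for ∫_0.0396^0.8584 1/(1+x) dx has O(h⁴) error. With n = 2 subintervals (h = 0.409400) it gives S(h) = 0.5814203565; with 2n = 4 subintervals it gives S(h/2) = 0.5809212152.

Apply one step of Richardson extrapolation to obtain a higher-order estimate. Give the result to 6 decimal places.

Order 4 gives 2^r = 16 and 2^r − 1 = 15.
Difference of the inputs: 0.5809212152 − 0.5814203565 = -0.0004991413
Divide by 2^4 − 1 = 15: (-0.0004991413)/15 = -0.0000332761
R = 0.5809212152 − 0.0000332761 = 0.5808879391
Gap between inputs: 4.991e-04; correction applied: −0.0000332761.

0.580888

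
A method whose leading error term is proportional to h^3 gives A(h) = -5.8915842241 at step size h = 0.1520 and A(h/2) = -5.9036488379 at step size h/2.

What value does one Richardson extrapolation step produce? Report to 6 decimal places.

r = 3, so 2^r = 8.
8·(-5.9036488379) = -47.2291907032; subtract (-5.8915842241) → -41.3376064791
(-41.3376064791) ÷ 7 = -5.9053723542
Gap between inputs: 1.206e-02; correction applied: −0.0017235163.

-5.905372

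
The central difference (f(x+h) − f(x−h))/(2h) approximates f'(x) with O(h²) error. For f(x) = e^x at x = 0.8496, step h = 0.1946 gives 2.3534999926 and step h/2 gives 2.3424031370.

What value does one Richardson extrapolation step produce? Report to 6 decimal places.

2.338704

Order 2 gives 2^r = 4 and 2^r − 1 = 3.
4*2.3424031370 − 2.3534999926 = 7.0161125554
Denominator 4 − 1 = 3.
Result: 2.3387041851
Correction |R − A(h/2)| = 3.699e-03; gap |A(h/2) − A(h)| = 1.110e-02.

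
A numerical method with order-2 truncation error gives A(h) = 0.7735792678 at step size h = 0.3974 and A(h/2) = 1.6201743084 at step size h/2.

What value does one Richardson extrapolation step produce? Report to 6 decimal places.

1.902373

Leading term ∝ h^2; use weight 4 = 2^2.
A(h/2) − A(h) = 1.6201743084 − 0.7735792678 = 0.8465950406
Divide by 2^2 − 1 = 3: 0.8465950406/3 = 0.2821983469
R = A(h/2) + (A(h/2) − A(h))/3 = 1.6201743084 + 0.2821983469 = 1.9023726553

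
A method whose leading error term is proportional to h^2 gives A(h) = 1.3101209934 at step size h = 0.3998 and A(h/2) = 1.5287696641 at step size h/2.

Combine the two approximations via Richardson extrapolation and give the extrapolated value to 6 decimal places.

r = 2, so 2^r = 4.
Difference of the inputs: 1.5287696641 − 1.3101209934 = 0.2186486707
Correction (A(h/2) − A(h))/(4 − 1) = 0.2186486707/3 = 0.0728828902
R = A(h/2) + (A(h/2) − A(h))/3 = 1.5287696641 + 0.0728828902 = 1.6016525543
Gap between inputs: 2.186e-01; correction applied: +0.0728828902.

1.601653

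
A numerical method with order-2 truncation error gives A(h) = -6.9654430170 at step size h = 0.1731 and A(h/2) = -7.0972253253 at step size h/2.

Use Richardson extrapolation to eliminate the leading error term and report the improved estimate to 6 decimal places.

Leading term ∝ h^2; use weight 4 = 2^2.
4×(-7.0972253253) − (-6.9654430170) = -21.4234582842
(-21.4234582842) ÷ 3 = -7.1411527614

-7.141153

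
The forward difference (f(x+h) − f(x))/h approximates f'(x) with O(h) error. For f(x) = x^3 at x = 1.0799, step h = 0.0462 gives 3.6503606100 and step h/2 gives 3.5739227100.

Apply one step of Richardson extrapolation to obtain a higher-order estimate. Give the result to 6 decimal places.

3.497485

With r = 1 the leading error scales as h^1, so the weight is 2^1 = 2.
Weighted: 7.1478454200 − 3.6503606100 = 3.4974848100
Extrapolated: 3.4974848100 / 1 = 3.4974848100
Gap between inputs: 7.644e-02; correction applied: −0.0764379000.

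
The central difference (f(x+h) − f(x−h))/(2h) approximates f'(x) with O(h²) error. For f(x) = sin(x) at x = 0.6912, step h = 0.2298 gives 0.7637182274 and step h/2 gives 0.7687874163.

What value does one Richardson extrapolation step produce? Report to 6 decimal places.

0.770477

Method order is 2; weight 2^2 = 4.
2^2 × A(h/2) = 3.0751496652; minus A(h) gives 2.3114314378.
Denominator 4 − 1 = 3.
Result: 0.7704771459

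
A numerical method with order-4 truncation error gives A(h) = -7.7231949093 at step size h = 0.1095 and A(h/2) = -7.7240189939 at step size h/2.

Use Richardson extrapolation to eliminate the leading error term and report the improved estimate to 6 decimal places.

-7.724074

With r = 4 the leading error scales as h^4, so the weight is 2^4 = 16.
16*(-7.7240189939) = -123.5843039024; (-123.5843039024) − (-7.7231949093) = -115.8611089931
R = (-115.8611089931)/15 = -7.7240739329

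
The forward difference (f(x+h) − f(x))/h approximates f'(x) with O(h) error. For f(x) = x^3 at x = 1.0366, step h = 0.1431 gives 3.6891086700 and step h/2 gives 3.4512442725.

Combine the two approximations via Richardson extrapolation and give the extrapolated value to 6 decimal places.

3.213380

Leading term ∝ h^1; use weight 2 = 2^1.
Numerator 2×A(h/2) − A(h) = 2×3.4512442725 − 3.6891086700 = 3.2133798750
(2×3.4512442725 − 3.6891086700)/(2 − 1) = 3.2133798750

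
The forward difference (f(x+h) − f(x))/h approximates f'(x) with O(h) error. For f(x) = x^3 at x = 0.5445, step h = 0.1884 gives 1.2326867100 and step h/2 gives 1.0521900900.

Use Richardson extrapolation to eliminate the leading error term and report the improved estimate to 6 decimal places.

The method has order 1: 2^1 = 2.
Weighted: 2.1043801800 − 1.2326867100 = 0.8716934700
Denominator 2 − 1 = 1.
Extrapolated: 0.8716934700 / 1 = 0.8716934700
Gap between inputs: 1.805e-01; correction applied: −0.1804966200.

0.871693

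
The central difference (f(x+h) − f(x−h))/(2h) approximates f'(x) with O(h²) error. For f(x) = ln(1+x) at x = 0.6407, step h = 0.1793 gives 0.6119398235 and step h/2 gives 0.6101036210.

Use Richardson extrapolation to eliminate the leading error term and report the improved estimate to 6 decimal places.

0.609492

The method has order 2: 2^2 = 4.
Top: 4(0.6101036210) − (0.6119398235) = 1.8284746605
Extrapolated: 1.8284746605 / 3 = 0.6094915535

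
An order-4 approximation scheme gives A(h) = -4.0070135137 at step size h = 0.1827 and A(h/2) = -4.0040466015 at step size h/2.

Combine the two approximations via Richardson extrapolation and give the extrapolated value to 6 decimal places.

Error is O(h^4); halving h shrinks it by 2^4 = 16.
Weighted: (-64.0647456240) − (-4.0070135137) = -60.0577321103
Denominator 16 − 1 = 15.
Extrapolated: (-60.0577321103) / 15 = -4.0038488074

-4.003849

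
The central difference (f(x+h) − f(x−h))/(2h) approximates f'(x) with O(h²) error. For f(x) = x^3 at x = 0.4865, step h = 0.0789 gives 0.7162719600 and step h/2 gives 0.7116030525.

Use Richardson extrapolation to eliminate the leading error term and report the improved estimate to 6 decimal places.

0.710047

Method order is 2; weight 2^2 = 4.
Difference of the inputs: 0.7116030525 − 0.7162719600 = -0.0046689075
Divide by 2^2 − 1 = 3: (-0.0046689075)/3 = -0.0015563025
R = A(h/2) + (A(h/2) − A(h))/3 = 0.7116030525 − 0.0015563025 = 0.7100467500
Gap between inputs: 4.669e-03; correction applied: −0.0015563025.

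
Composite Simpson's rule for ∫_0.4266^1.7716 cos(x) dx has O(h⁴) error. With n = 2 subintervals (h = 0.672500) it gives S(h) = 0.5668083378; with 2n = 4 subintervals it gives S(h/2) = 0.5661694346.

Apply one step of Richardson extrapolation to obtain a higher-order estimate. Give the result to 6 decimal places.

The method has order 4: 2^4 = 16.
16×0.5661694346 = 9.0587109536; subtract 0.5668083378 → 8.4919026158
Denominator 16 − 1 = 15.
Result: 0.5661268411
Correction |R − A(h/2)| = 4.259e-05; gap |A(h/2) − A(h)| = 6.389e-04.

0.566127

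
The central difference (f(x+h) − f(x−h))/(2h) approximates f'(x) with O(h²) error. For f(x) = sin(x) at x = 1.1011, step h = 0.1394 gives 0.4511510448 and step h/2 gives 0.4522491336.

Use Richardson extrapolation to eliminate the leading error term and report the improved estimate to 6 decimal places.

Order 2 gives 2^r = 4 and 2^r − 1 = 3.
Weighted: 1.8089965344 − 0.4511510448 = 1.3578454896
Divide by 2^2 − 1 = 3.
Result: 0.4526151632
Gap between inputs: 1.098e-03; correction applied: +0.0003660296.

0.452615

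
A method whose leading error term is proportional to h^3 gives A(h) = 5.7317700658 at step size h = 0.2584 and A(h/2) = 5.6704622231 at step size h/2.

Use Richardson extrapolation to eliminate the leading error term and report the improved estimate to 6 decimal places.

The method has order 3: 2^3 = 8.
8 × 5.6704622231 = 45.3636977848; subtract 5.7317700658 → 39.6319277190
R = 39.6319277190/7 = 5.6617039599

5.661704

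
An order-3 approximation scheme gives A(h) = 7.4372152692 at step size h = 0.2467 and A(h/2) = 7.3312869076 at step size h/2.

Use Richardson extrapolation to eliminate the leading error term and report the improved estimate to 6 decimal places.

Method order is 3; weight 2^3 = 8.
Difference of the inputs: 7.3312869076 − 7.4372152692 = -0.1059283616
Divide by 2^3 − 1 = 7: (-0.1059283616)/7 = -0.0151326231
R = A(h/2) + (A(h/2) − A(h))/7 = 7.3312869076 − 0.0151326231 = 7.3161542845
Gap between inputs: 1.059e-01; correction applied: −0.0151326231.

7.316154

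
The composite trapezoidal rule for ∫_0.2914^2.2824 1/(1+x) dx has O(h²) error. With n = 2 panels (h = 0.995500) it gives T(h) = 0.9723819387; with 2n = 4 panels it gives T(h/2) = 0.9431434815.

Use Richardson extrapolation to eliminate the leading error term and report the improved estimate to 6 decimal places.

r = 2, so 2^r = 4.
4*0.9431434815 = 3.7725739260; 3.7725739260 − 0.9723819387 = 2.8001919873
2.8001919873 ÷ 3 = 0.9333973291
Correction |R − A(h/2)| = 9.746e-03; gap |A(h/2) − A(h)| = 2.924e-02.

0.933397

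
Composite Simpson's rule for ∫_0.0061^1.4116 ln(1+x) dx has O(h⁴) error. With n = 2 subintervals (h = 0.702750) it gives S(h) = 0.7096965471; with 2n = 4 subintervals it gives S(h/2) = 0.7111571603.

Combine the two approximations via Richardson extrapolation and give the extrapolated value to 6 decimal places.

r = 4, so 2^r = 16.
2^4·A(h/2) = 11.3785145648; minus A(h) gives 10.6688180177.
Extrapolated: 10.6688180177 / 15 = 0.7112545345
Shift from A(h/2): +0.0000973742.

0.711255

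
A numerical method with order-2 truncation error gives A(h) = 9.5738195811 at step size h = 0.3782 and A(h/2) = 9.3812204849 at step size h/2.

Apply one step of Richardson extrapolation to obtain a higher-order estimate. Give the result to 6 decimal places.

r = 2, so 2^r = 4.
Numerator 4·A(h/2) − A(h) = 4·9.3812204849 − 9.5738195811 = 27.9510623585
Divide by 2^2 − 1 = 3.
27.9510623585 ÷ 3 = 9.3170207862
Gap between inputs: 1.926e-01; correction applied: −0.0641996987.

9.317021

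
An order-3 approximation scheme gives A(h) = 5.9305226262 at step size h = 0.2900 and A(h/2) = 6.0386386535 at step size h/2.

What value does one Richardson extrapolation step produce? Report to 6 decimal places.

6.054084

Leading term ∝ h^3; use weight 8 = 2^3.
8 × 6.0386386535 = 48.3091092280; subtract 5.9305226262 → 42.3785866018
Denominator 8 − 1 = 7.
(8 × 6.0386386535 − 5.9305226262)/(8 − 1) = 6.0540838003
Correction |R − A(h/2)| = 1.545e-02; gap |A(h/2) − A(h)| = 1.081e-01.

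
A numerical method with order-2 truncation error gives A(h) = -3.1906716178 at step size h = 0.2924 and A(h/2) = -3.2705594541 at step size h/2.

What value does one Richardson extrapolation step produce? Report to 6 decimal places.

-3.297189

Error is O(h^2); halving h shrinks it by 2^2 = 4.
Top: 4(-3.2705594541) − (-3.1906716178) = -9.8915661986
(-9.8915661986) ÷ 3 = -3.2971887329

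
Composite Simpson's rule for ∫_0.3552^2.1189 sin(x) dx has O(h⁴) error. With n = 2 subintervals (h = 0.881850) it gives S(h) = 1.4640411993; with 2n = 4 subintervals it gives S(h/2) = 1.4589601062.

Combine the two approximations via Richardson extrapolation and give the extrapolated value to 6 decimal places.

Leading term ∝ h^4; use weight 16 = 2^4.
2^4×A(h/2) = 23.3433616992; minus A(h) gives 21.8793204999.
Denominator 16 − 1 = 15.
R = 21.8793204999/15 = 1.4586213667

1.458621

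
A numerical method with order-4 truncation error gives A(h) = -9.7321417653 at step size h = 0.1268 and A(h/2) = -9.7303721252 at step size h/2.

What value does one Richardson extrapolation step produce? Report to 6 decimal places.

r = 4, so 2^r = 16.
16 × (-9.7303721252) = -155.6859540032; (-155.6859540032) − (-9.7321417653) = -145.9538122379
Divide by 2^4 − 1 = 15.
Result: -9.7302541492

-9.730254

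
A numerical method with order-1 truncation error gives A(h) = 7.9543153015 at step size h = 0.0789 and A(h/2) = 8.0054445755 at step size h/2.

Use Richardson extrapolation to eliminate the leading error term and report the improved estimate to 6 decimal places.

8.056574

r = 1: numerator weight 2, denominator 1.
Top: 2(8.0054445755) − (7.9543153015) = 8.0565738495
Denominator 2 − 1 = 1.
Result: 8.0565738495
Correction |R − A(h/2)| = 5.113e-02; gap |A(h/2) − A(h)| = 5.113e-02.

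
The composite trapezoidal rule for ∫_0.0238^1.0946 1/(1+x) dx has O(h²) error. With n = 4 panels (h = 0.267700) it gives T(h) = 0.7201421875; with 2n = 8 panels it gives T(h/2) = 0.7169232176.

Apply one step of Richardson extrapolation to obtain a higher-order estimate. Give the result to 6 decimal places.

0.715850

The method has order 2: 2^2 = 4.
4×0.7169232176 = 2.8676928704; 2.8676928704 − 0.7201421875 = 2.1475506829
Denominator 4 − 1 = 3.
R = 2.1475506829/3 = 0.7158502276
Shift from A(h/2): −0.0010729900.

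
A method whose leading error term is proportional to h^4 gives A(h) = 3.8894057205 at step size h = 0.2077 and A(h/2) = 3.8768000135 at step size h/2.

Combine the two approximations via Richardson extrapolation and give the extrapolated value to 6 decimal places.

Leading term ∝ h^4; use weight 16 = 2^4.
Top: 16(3.8768000135) − (3.8894057205) = 58.1393944955
Extrapolated: 58.1393944955 / 15 = 3.8759596330
Gap between inputs: 1.261e-02; correction applied: −0.0008403805.

3.875960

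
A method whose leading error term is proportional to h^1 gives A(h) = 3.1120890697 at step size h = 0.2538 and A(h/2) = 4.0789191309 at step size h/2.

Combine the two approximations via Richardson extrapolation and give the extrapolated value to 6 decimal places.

r = 1: numerator weight 2, denominator 1.
2 × 4.0789191309 = 8.1578382618; subtract 3.1120890697 → 5.0457491921
Denominator 2 − 1 = 1.
(2 × 4.0789191309 − 3.1120890697)/(2 − 1) = 5.0457491921
Shift from A(h/2): +0.9668300612.

5.045749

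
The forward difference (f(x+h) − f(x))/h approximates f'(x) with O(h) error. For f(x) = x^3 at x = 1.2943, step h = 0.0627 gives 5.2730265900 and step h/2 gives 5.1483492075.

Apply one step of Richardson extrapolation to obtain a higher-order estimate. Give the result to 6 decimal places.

r = 1: numerator weight 2, denominator 1.
Weighted: 10.2966984150 − 5.2730265900 = 5.0236718250
R = 5.0236718250/1 = 5.0236718250
Shift from A(h/2): −0.1246773825.

5.023672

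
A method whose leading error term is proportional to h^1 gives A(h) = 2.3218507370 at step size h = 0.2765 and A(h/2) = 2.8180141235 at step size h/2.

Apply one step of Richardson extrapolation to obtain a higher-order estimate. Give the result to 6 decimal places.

3.314178

r = 1: numerator weight 2, denominator 1.
Top: 2(2.8180141235) − (2.3218507370) = 3.3141775100
3.3141775100 ÷ 1 = 3.3141775100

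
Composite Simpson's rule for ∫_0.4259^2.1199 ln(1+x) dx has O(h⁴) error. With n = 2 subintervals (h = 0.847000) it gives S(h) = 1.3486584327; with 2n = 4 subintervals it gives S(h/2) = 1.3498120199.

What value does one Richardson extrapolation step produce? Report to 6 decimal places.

With r = 4 the leading error scales as h^4, so the weight is 2^4 = 16.
Top: 16(1.3498120199) − (1.3486584327) = 20.2483338857
Divide by 2^4 − 1 = 15.
So the Richardson estimate is 1.3498889257.
Shift from A(h/2): +0.0000769058.

1.349889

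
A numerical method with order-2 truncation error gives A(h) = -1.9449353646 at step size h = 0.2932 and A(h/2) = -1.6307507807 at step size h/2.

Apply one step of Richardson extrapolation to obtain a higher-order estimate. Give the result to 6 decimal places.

r = 2: numerator weight 4, denominator 3.
Numerator 4·A(h/2) − A(h) = 4·(-1.6307507807) − (-1.9449353646) = -4.5780677582
(4·(-1.6307507807) − (-1.9449353646))/(4 − 1) = -1.5260225861

-1.526023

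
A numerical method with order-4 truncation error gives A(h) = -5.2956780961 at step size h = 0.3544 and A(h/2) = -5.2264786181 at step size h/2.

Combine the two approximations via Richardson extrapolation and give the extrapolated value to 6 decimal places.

With r = 4 the leading error scales as h^4, so the weight is 2^4 = 16.
Weighted: (-83.6236578896) − (-5.2956780961) = -78.3279797935
Extrapolated: (-78.3279797935) / 15 = -5.2218653196
Gap between inputs: 6.920e-02; correction applied: +0.0046132985.

-5.221865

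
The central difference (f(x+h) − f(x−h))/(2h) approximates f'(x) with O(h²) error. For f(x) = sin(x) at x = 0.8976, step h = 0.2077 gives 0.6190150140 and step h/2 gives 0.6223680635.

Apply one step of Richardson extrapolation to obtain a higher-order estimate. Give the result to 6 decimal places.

Leading term ∝ h^2; use weight 4 = 2^2.
Top: 4(0.6223680635) − (0.6190150140) = 1.8704572400
(4*0.6223680635 − 0.6190150140)/(4 − 1) = 0.6234857467
Gap between inputs: 3.353e-03; correction applied: +0.0011176832.

0.623486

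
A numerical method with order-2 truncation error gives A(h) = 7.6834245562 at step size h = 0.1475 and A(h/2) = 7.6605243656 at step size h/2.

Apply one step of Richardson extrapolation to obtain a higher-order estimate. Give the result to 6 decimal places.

Error is O(h^2); halving h shrinks it by 2^2 = 4.
A(h/2) − A(h) = 7.6605243656 − 7.6834245562 = -0.0229001906
Correction (A(h/2) − A(h))/(4 − 1) = (-0.0229001906)/3 = -0.0076333969
R = 7.6605243656 − 0.0076333969 = 7.6528909687

7.652891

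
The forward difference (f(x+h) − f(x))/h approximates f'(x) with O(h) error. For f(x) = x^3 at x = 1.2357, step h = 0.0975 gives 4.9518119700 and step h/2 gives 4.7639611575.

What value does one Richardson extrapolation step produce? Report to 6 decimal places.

Error is O(h^1); halving h shrinks it by 2^1 = 2.
2*4.7639611575 − 4.9518119700 = 4.5761103450
4.5761103450 ÷ 1 = 4.5761103450

4.576110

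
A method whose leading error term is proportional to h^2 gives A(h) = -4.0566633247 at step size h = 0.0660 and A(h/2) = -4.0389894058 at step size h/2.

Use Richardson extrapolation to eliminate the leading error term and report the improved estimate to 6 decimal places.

Leading term ∝ h^2; use weight 4 = 2^2.
4*(-4.0389894058) = -16.1559576232; subtract (-4.0566633247) → -12.0992942985
Extrapolated: (-12.0992942985) / 3 = -4.0330980995

-4.033098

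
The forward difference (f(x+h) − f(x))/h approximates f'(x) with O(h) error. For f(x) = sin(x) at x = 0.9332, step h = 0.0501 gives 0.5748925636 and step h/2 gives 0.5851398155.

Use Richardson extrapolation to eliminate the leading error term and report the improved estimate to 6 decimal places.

0.595387

The method has order 1: 2^1 = 2.
Weighted: 1.1702796310 − 0.5748925636 = 0.5953870674
Denominator 2 − 1 = 1.
So the Richardson estimate is 0.5953870674.
Gap between inputs: 1.025e-02; correction applied: +0.0102472519.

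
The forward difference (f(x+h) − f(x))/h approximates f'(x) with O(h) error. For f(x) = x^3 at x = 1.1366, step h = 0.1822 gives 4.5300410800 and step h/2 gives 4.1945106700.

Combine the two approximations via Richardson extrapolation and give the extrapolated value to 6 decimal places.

Method order is 1; weight 2^1 = 2.
Top: 2(4.1945106700) − (4.5300410800) = 3.8589802600
3.8589802600 ÷ 1 = 3.8589802600
Correction |R − A(h/2)| = 3.355e-01; gap |A(h/2) − A(h)| = 3.355e-01.

3.858980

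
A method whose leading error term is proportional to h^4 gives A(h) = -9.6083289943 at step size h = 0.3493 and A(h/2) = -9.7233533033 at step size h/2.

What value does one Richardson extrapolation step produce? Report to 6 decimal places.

r = 4, so 2^r = 16.
A(h/2) − A(h) = -9.7233533033 − (-9.6083289943) = -0.1150243090
Correction (A(h/2) − A(h))/(16 − 1) = (-0.1150243090)/15 = -0.0076682873
R = -9.7233533033 − 0.0076682873 = -9.7310215906
Shift from A(h/2): −0.0076682873.

-9.731022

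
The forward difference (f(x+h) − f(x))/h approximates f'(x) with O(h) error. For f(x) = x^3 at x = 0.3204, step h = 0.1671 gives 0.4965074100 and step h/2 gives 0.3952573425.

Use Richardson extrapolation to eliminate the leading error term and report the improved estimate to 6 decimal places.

0.294007

Error is O(h^1); halving h shrinks it by 2^1 = 2.
2·0.3952573425 − 0.4965074100 = 0.2940072750
(2·0.3952573425 − 0.4965074100)/(2 − 1) = 0.2940072750
Gap between inputs: 1.013e-01; correction applied: −0.1012500675.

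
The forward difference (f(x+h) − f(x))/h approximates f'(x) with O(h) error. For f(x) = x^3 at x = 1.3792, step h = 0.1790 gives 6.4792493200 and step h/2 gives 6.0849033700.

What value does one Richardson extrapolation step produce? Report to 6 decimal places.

Method order is 1; weight 2^1 = 2.
A(h/2) − A(h) = 6.0849033700 − 6.4792493200 = -0.3943459500
Divide by 2^1 − 1 = 1: (-0.3943459500)/1 = -0.3943459500
R = A(h/2) + (A(h/2) − A(h))/1 = 6.0849033700 − 0.3943459500 = 5.6905574200

5.690557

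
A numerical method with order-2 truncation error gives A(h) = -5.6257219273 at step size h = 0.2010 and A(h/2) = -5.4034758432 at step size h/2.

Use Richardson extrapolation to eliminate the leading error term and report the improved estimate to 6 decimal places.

Leading term ∝ h^2; use weight 4 = 2^2.
4×(-5.4034758432) = -21.6139033728; (-21.6139033728) − (-5.6257219273) = -15.9881814455
(-15.9881814455) ÷ 3 = -5.3293938152
Gap between inputs: 2.222e-01; correction applied: +0.0740820280.

-5.329394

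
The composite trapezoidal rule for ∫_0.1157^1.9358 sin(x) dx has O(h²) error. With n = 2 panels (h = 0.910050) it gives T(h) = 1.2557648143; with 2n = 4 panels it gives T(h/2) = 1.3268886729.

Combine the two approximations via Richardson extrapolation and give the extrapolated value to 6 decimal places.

Error is O(h^2); halving h shrinks it by 2^2 = 4.
4*1.3268886729 − 1.2557648143 = 4.0517898773
4.0517898773 ÷ 3 = 1.3505966258
Shift from A(h/2): +0.0237079529.

1.350597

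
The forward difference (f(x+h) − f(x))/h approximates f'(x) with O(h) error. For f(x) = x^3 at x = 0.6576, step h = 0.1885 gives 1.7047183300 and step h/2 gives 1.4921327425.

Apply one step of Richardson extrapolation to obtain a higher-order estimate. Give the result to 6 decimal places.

Method order is 1; weight 2^1 = 2.
2*1.4921327425 = 2.9842654850; subtract 1.7047183300 → 1.2795471550
Divide by 2^1 − 1 = 1.
So the Richardson estimate is 1.2795471550.
Gap between inputs: 2.126e-01; correction applied: −0.2125855875.

1.279547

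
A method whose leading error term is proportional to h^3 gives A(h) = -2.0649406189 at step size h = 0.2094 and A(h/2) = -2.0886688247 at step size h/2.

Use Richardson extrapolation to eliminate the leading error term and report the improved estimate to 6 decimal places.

The method has order 3: 2^3 = 8.
Weighted: (-16.7093505976) − (-2.0649406189) = -14.6444099787
Denominator 8 − 1 = 7.
R = (-14.6444099787)/7 = -2.0920585684

-2.092059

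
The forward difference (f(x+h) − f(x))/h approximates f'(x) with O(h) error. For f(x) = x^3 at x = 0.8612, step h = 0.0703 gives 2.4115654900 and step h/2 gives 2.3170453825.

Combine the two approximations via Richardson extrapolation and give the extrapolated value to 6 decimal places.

The method has order 1: 2^1 = 2.
Weighted: 4.6340907650 − 2.4115654900 = 2.2225252750
(2·2.3170453825 − 2.4115654900)/(2 − 1) = 2.2225252750
Correction |R − A(h/2)| = 9.452e-02; gap |A(h/2) − A(h)| = 9.452e-02.

2.222525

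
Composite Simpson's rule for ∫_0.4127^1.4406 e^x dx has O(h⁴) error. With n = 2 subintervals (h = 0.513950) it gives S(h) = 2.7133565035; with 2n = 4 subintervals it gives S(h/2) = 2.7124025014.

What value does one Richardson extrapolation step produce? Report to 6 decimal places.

2.712339

With r = 4 the leading error scales as h^4, so the weight is 2^4 = 16.
16 × 2.7124025014 = 43.3984400224; 43.3984400224 − 2.7133565035 = 40.6850835189
Extrapolated: 40.6850835189 / 15 = 2.7123389013
Gap between inputs: 9.540e-04; correction applied: −0.0000636001.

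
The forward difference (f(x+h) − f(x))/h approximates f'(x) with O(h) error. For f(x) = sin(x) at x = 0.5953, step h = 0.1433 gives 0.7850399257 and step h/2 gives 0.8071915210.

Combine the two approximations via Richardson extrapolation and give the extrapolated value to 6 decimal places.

The method has order 1: 2^1 = 2.
Top: 2(0.8071915210) − (0.7850399257) = 0.8293431163
(2*0.8071915210 − 0.7850399257)/(2 − 1) = 0.8293431163
Correction |R − A(h/2)| = 2.215e-02; gap |A(h/2) − A(h)| = 2.215e-02.

0.829343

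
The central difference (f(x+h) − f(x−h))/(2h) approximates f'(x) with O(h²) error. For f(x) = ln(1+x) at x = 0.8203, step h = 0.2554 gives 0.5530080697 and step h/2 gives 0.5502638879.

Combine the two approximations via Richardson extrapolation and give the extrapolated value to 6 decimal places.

Error is O(h^2); halving h shrinks it by 2^2 = 4.
2^2*A(h/2) = 2.2010555516; minus A(h) gives 1.6480474819.
1.6480474819 ÷ 3 = 0.5493491606
Shift from A(h/2): −0.0009147273.

0.549349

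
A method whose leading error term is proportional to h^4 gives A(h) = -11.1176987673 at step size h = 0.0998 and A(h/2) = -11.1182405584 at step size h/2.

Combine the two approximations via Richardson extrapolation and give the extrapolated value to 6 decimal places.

-11.118277

Leading term ∝ h^4; use weight 16 = 2^4.
Weighted: (-177.8918489344) − (-11.1176987673) = -166.7741501671
Denominator 16 − 1 = 15.
(16×(-11.1182405584) − (-11.1176987673))/(16 − 1) = -11.1182766778
Correction |R − A(h/2)| = 3.612e-05; gap |A(h/2) − A(h)| = 5.418e-04.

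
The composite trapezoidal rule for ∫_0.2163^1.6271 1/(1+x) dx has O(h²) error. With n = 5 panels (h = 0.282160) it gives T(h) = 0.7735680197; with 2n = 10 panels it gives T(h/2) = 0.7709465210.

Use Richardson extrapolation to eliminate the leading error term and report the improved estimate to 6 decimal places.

0.770073

Leading term ∝ h^2; use weight 4 = 2^2.
Difference of the inputs: 0.7709465210 − 0.7735680197 = -0.0026214987
Divide by 2^2 − 1 = 3: (-0.0026214987)/3 = -0.0008738329
R = 0.7709465210 − 0.0008738329 = 0.7700726881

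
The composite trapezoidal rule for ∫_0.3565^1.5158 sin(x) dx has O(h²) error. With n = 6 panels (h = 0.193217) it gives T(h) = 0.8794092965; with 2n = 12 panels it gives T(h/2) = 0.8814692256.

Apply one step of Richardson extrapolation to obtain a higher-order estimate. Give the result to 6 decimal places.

0.882156

Leading term ∝ h^2; use weight 4 = 2^2.
4×0.8814692256 = 3.5258769024; subtract 0.8794092965 → 2.6464676059
Divide by 2^2 − 1 = 3.
Extrapolated: 2.6464676059 / 3 = 0.8821558686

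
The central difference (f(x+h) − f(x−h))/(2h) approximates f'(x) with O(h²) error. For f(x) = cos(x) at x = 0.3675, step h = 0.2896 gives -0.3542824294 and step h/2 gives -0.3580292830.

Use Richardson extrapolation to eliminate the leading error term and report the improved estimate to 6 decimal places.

Method order is 2; weight 2^2 = 4.
Numerator 4 × A(h/2) − A(h) = 4 × (-0.3580292830) − (-0.3542824294) = -1.0778347026
Divide by 2^2 − 1 = 3.
Extrapolated: (-1.0778347026) / 3 = -0.3592782342

-0.359278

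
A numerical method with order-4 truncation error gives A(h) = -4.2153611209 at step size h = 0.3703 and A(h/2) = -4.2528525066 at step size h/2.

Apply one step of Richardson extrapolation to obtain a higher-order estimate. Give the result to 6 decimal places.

Leading term ∝ h^4; use weight 16 = 2^4.
Weighted: (-68.0456401056) − (-4.2153611209) = -63.8302789847
Divide by 2^4 − 1 = 15.
So the Richardson estimate is -4.2553519323.
Gap between inputs: 3.749e-02; correction applied: −0.0024994257.

-4.255352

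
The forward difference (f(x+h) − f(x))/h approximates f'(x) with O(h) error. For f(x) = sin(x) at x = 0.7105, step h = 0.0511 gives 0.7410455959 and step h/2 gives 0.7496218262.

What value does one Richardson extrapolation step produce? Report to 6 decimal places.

0.758198

r = 1, so 2^r = 2.
Weighted: 1.4992436524 − 0.7410455959 = 0.7581980565
Denominator 2 − 1 = 1.
Result: 0.7581980565
Correction |R − A(h/2)| = 8.576e-03; gap |A(h/2) − A(h)| = 8.576e-03.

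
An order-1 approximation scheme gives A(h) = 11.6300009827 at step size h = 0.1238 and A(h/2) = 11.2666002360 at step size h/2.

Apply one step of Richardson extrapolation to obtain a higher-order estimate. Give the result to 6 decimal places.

r = 1, so 2^r = 2.
2×11.2666002360 = 22.5332004720; subtract 11.6300009827 → 10.9031994893
Divide by 2^1 − 1 = 1.
10.9031994893 ÷ 1 = 10.9031994893
Correction |R − A(h/2)| = 3.634e-01; gap |A(h/2) − A(h)| = 3.634e-01.

10.903199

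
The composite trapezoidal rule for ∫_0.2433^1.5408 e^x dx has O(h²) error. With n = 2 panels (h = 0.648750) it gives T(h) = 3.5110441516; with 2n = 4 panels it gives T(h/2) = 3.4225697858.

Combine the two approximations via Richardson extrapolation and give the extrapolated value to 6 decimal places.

3.393078

With r = 2 the leading error scales as h^2, so the weight is 2^2 = 4.
4·3.4225697858 − 3.5110441516 = 10.1792349916
Extrapolated: 10.1792349916 / 3 = 3.3930783305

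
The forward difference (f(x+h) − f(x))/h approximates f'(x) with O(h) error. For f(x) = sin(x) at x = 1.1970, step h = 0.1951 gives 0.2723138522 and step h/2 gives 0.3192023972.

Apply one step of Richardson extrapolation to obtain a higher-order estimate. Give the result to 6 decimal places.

0.366091

With r = 1 the leading error scales as h^1, so the weight is 2^1 = 2.
A(h/2) − A(h) = 0.3192023972 − 0.2723138522 = 0.0468885450
Divide by 2^1 − 1 = 1: 0.0468885450/1 = 0.0468885450
R = A(h/2) + (A(h/2) − A(h))/1 = 0.3192023972 + 0.0468885450 = 0.3660909422
Gap between inputs: 4.689e-02; correction applied: +0.0468885450.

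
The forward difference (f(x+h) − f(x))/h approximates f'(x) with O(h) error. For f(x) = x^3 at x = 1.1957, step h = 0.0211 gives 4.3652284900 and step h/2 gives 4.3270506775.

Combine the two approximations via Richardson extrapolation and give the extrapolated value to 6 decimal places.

4.288873

Error is O(h^1); halving h shrinks it by 2^1 = 2.
Difference of the inputs: 4.3270506775 − 4.3652284900 = -0.0381778125
Correction (A(h/2) − A(h))/(2 − 1) = (-0.0381778125)/1 = -0.0381778125
R = 4.3270506775 − 0.0381778125 = 4.2888728650
Correction |R − A(h/2)| = 3.818e-02; gap |A(h/2) − A(h)| = 3.818e-02.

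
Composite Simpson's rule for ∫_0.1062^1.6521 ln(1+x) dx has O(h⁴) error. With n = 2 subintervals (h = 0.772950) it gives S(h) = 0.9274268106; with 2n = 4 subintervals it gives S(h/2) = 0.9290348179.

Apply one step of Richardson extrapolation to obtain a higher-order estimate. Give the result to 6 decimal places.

r = 4: numerator weight 16, denominator 15.
2^4 × A(h/2) = 14.8645570864; minus A(h) gives 13.9371302758.
Denominator 16 − 1 = 15.
Extrapolated: 13.9371302758 / 15 = 0.9291420184
Shift from A(h/2): +0.0001072005.

0.929142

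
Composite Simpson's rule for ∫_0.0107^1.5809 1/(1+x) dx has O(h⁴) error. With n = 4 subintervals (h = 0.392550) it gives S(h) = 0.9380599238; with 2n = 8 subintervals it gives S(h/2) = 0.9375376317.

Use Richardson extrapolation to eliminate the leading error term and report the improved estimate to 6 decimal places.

The method has order 4: 2^4 = 16.
16×0.9375376317 = 15.0006021072; 15.0006021072 − 0.9380599238 = 14.0625421834
Divide by 2^4 − 1 = 15.
So the Richardson estimate is 0.9375028122.
Correction |R − A(h/2)| = 3.482e-05; gap |A(h/2) − A(h)| = 5.223e-04.

0.937503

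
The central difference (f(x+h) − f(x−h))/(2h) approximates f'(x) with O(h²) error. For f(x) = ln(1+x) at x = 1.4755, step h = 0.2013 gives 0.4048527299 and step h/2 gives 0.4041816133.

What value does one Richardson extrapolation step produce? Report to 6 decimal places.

0.403958

Error is O(h^2); halving h shrinks it by 2^2 = 4.
4*0.4041816133 = 1.6167264532; subtract 0.4048527299 → 1.2118737233
Extrapolated: 1.2118737233 / 3 = 0.4039579078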